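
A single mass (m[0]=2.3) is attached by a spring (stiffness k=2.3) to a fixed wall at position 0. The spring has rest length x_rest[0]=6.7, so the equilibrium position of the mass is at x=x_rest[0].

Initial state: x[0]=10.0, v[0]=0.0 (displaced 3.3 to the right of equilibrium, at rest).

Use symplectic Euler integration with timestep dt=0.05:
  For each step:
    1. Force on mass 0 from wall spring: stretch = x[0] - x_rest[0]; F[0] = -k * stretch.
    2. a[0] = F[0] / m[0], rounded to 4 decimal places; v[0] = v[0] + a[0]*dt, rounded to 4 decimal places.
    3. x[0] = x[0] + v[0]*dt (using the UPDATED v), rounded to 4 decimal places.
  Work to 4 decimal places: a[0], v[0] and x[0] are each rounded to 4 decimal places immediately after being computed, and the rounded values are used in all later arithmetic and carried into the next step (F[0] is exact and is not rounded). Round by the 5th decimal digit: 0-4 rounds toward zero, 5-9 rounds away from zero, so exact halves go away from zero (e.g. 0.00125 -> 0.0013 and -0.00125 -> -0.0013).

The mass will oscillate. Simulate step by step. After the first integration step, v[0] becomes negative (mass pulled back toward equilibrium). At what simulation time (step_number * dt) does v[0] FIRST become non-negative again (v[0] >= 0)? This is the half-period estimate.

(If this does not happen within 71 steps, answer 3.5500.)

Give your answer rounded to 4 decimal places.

Answer: 3.1500

Derivation:
Step 0: x=[10.0000] v=[0.0000]
Step 1: x=[9.9918] v=[-0.1650]
Step 2: x=[9.9753] v=[-0.3296]
Step 3: x=[9.9506] v=[-0.4934]
Step 4: x=[9.9178] v=[-0.6559]
Step 5: x=[9.8770] v=[-0.8168]
Step 6: x=[9.8282] v=[-0.9757]
Step 7: x=[9.7716] v=[-1.1321]
Step 8: x=[9.7073] v=[-1.2857]
Step 9: x=[9.6355] v=[-1.4361]
Step 10: x=[9.5564] v=[-1.5829]
Step 11: x=[9.4701] v=[-1.7257]
Step 12: x=[9.3769] v=[-1.8642]
Step 13: x=[9.2770] v=[-1.9980]
Step 14: x=[9.1707] v=[-2.1269]
Step 15: x=[9.0582] v=[-2.2504]
Step 16: x=[8.9398] v=[-2.3683]
Step 17: x=[8.8158] v=[-2.4803]
Step 18: x=[8.6865] v=[-2.5861]
Step 19: x=[8.5522] v=[-2.6854]
Step 20: x=[8.4133] v=[-2.7780]
Step 21: x=[8.2701] v=[-2.8637]
Step 22: x=[8.1230] v=[-2.9422]
Step 23: x=[7.9723] v=[-3.0134]
Step 24: x=[7.8185] v=[-3.0770]
Step 25: x=[7.6619] v=[-3.1329]
Step 26: x=[7.5029] v=[-3.1810]
Step 27: x=[7.3418] v=[-3.2211]
Step 28: x=[7.1791] v=[-3.2532]
Step 29: x=[7.0152] v=[-3.2772]
Step 30: x=[6.8506] v=[-3.2930]
Step 31: x=[6.6856] v=[-3.3005]
Step 32: x=[6.5206] v=[-3.2998]
Step 33: x=[6.3561] v=[-3.2908]
Step 34: x=[6.1924] v=[-3.2736]
Step 35: x=[6.0300] v=[-3.2482]
Step 36: x=[5.8693] v=[-3.2147]
Step 37: x=[5.7106] v=[-3.1732]
Step 38: x=[5.5544] v=[-3.1237]
Step 39: x=[5.4011] v=[-3.0664]
Step 40: x=[5.2510] v=[-3.0015]
Step 41: x=[5.1045] v=[-2.9291]
Step 42: x=[4.9620] v=[-2.8493]
Step 43: x=[4.8239] v=[-2.7624]
Step 44: x=[4.6905] v=[-2.6686]
Step 45: x=[4.5621] v=[-2.5681]
Step 46: x=[4.4390] v=[-2.4612]
Step 47: x=[4.3216] v=[-2.3482]
Step 48: x=[4.2101] v=[-2.2293]
Step 49: x=[4.1049] v=[-2.1048]
Step 50: x=[4.0062] v=[-1.9750]
Step 51: x=[3.9142] v=[-1.8403]
Step 52: x=[3.8292] v=[-1.7010]
Step 53: x=[3.7513] v=[-1.5575]
Step 54: x=[3.6808] v=[-1.4101]
Step 55: x=[3.6178] v=[-1.2591]
Step 56: x=[3.5626] v=[-1.1050]
Step 57: x=[3.5152] v=[-0.9481]
Step 58: x=[3.4758] v=[-0.7889]
Step 59: x=[3.4444] v=[-0.6277]
Step 60: x=[3.4212] v=[-0.4649]
Step 61: x=[3.4062] v=[-0.3010]
Step 62: x=[3.3994] v=[-0.1363]
Step 63: x=[3.4008] v=[0.0287]
First v>=0 after going negative at step 63, time=3.1500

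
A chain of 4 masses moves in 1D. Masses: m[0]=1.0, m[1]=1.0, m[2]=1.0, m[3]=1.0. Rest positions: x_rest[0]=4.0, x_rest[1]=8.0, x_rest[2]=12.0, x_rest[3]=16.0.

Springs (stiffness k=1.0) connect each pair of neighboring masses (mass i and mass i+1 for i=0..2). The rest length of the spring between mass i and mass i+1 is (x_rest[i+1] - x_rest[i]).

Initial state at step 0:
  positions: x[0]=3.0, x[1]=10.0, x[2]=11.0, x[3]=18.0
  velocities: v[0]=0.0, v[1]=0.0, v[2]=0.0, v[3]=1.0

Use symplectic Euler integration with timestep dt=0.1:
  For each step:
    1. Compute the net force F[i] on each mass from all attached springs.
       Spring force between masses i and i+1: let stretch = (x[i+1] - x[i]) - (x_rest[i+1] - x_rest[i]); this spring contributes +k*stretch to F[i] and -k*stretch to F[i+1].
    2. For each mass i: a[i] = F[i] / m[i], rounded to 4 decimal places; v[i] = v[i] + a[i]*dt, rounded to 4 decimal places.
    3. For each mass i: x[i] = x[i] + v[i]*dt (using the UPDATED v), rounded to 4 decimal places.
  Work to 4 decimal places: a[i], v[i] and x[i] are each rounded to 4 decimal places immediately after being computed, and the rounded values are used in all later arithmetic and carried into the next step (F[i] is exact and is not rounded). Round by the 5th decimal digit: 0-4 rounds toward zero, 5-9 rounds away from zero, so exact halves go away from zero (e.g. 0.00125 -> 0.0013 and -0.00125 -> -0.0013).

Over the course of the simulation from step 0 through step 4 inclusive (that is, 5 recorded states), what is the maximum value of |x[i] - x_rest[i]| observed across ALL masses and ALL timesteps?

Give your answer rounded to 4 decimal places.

Step 0: x=[3.0000 10.0000 11.0000 18.0000] v=[0.0000 0.0000 0.0000 1.0000]
Step 1: x=[3.0300 9.9400 11.0600 18.0700] v=[0.3000 -0.6000 0.6000 0.7000]
Step 2: x=[3.0891 9.8221 11.1789 18.1099] v=[0.5910 -1.1790 1.1890 0.3990]
Step 3: x=[3.1755 9.6504 11.3535 18.1205] v=[0.8643 -1.7166 1.7464 0.1059]
Step 4: x=[3.2867 9.4310 11.5788 18.1034] v=[1.1118 -2.1938 2.2528 -0.1708]
Max displacement = 2.1205

Answer: 2.1205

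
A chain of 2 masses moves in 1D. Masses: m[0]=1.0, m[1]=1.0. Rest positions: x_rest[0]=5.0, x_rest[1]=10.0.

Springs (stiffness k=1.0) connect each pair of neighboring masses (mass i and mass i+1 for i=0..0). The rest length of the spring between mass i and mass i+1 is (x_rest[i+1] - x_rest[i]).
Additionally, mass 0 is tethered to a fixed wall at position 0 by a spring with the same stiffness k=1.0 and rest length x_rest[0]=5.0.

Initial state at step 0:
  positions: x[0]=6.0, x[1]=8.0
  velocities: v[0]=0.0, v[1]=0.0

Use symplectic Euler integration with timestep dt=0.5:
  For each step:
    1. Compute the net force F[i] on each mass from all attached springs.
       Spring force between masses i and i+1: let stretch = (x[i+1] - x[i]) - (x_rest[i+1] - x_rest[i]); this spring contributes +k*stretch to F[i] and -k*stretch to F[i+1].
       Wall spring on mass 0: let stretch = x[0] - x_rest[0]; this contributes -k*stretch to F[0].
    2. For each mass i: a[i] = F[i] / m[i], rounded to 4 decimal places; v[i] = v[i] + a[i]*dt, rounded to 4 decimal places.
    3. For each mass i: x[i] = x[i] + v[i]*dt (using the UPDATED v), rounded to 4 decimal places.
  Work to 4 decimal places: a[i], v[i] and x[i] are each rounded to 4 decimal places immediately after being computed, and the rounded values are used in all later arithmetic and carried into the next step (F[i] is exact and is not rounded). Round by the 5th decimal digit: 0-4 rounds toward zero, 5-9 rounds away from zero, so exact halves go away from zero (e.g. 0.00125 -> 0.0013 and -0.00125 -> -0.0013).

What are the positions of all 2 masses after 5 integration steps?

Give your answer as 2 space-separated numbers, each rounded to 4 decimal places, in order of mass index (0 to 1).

Step 0: x=[6.0000 8.0000] v=[0.0000 0.0000]
Step 1: x=[5.0000 8.7500] v=[-2.0000 1.5000]
Step 2: x=[3.6875 9.8125] v=[-2.6250 2.1250]
Step 3: x=[2.9844 10.5938] v=[-1.4063 1.5625]
Step 4: x=[3.4375 10.7227] v=[0.9062 0.2578]
Step 5: x=[4.8526 10.2803] v=[2.8301 -0.8848]

Answer: 4.8526 10.2803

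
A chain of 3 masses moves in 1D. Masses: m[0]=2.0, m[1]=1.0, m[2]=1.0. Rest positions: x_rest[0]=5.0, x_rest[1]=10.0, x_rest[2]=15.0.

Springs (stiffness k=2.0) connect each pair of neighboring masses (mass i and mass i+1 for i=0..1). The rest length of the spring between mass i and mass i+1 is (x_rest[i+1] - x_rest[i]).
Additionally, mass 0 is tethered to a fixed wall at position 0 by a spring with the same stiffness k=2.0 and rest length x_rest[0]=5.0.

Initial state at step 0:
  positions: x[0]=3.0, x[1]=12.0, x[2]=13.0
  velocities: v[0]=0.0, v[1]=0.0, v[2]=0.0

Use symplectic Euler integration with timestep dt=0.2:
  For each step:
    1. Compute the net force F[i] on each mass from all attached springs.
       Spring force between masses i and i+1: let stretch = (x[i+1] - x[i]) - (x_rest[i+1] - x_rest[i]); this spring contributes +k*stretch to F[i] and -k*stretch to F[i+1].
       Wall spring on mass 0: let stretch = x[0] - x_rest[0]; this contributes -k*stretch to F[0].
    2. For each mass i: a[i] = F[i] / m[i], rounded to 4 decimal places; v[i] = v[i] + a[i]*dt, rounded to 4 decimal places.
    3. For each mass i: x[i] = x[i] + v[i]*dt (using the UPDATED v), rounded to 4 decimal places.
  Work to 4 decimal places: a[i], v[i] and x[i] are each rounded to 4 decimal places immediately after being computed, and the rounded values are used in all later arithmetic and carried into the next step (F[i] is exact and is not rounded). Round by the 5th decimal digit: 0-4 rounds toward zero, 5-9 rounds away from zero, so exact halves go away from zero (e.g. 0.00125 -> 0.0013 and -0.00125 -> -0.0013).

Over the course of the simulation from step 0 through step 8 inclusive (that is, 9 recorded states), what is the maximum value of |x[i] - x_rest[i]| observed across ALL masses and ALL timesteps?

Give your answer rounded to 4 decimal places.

Step 0: x=[3.0000 12.0000 13.0000] v=[0.0000 0.0000 0.0000]
Step 1: x=[3.2400 11.3600 13.3200] v=[1.2000 -3.2000 1.6000]
Step 2: x=[3.6752 10.2272 13.8832] v=[2.1760 -5.6640 2.8160]
Step 3: x=[4.2255 8.8627 14.5539] v=[2.7514 -6.8224 3.3536]
Step 4: x=[4.7922 7.5825 15.1693] v=[2.8337 -6.4008 3.0771]
Step 5: x=[5.2789 6.6861 15.5778] v=[2.4333 -4.4822 2.0424]
Step 6: x=[5.6107 6.3884 15.6749] v=[1.6590 -1.4884 0.4857]
Step 7: x=[5.7492 6.7714 15.4291] v=[0.6924 1.9151 -1.2289]
Step 8: x=[5.6986 7.7653 14.8907] v=[-0.2530 4.9693 -2.6920]
Max displacement = 3.6116

Answer: 3.6116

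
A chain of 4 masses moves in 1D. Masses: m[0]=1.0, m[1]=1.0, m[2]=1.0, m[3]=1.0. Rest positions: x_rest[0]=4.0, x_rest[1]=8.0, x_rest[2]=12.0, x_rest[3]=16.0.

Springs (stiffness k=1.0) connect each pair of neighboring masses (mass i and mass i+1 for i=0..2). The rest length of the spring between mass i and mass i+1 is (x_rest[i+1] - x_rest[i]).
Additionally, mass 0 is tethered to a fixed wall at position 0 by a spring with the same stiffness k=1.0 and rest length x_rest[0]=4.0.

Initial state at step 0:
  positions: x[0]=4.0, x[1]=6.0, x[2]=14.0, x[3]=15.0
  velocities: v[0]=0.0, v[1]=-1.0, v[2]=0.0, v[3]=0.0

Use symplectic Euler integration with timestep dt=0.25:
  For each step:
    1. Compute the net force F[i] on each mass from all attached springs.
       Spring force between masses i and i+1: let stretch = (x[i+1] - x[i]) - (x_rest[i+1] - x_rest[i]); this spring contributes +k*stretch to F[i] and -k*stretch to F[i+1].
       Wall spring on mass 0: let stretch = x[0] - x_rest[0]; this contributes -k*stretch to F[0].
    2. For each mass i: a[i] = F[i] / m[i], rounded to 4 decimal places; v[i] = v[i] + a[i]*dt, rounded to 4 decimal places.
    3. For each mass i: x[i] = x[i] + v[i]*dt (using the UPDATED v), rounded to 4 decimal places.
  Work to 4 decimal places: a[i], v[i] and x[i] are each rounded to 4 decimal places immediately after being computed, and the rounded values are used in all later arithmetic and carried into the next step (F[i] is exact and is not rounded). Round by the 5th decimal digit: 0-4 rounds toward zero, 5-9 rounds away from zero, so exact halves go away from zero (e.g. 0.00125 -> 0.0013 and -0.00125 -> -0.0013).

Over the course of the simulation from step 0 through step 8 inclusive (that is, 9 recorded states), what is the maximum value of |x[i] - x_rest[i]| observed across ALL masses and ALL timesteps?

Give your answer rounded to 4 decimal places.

Answer: 2.7538

Derivation:
Step 0: x=[4.0000 6.0000 14.0000 15.0000] v=[0.0000 -1.0000 0.0000 0.0000]
Step 1: x=[3.8750 6.1250 13.5625 15.1875] v=[-0.5000 0.5000 -1.7500 0.7500]
Step 2: x=[3.6484 6.5742 12.7617 15.5235] v=[-0.9063 1.7969 -3.2031 1.3438]
Step 3: x=[3.3767 7.2273 11.7468 15.9369] v=[-1.0870 2.6123 -4.0595 1.6534]
Step 4: x=[3.1346 7.9222 10.7113 16.3384] v=[-0.9685 2.7795 -4.1419 1.6059]
Step 5: x=[2.9958 8.4922 9.8532 16.6382] v=[-0.5553 2.2799 -3.4324 1.1991]
Step 6: x=[3.0133 8.8037 9.3341 16.7639] v=[0.0699 1.2461 -2.0764 0.5029]
Step 7: x=[3.2044 8.7865 9.2462 16.6753] v=[0.7642 -0.0689 -0.3516 -0.3546]
Step 8: x=[3.5441 8.4491 9.5939 16.3723] v=[1.3586 -1.3495 1.3908 -1.2119]
Max displacement = 2.7538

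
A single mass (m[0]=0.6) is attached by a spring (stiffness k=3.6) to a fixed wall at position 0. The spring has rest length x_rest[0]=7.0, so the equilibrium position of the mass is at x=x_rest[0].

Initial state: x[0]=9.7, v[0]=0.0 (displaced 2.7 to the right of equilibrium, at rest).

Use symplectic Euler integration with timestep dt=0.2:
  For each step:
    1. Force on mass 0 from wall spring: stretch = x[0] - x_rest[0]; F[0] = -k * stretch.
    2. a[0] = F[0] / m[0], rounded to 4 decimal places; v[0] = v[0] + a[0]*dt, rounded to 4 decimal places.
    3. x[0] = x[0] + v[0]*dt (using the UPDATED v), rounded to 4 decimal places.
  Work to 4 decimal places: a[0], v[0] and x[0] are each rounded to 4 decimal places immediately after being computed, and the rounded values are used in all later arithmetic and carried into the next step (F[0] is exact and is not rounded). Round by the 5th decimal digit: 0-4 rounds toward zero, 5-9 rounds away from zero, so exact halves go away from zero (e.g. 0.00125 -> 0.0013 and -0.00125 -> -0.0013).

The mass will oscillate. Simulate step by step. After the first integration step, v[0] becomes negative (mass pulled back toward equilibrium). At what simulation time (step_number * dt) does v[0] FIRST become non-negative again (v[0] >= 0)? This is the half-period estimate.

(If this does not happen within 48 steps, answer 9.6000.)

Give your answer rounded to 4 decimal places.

Answer: 1.4000

Derivation:
Step 0: x=[9.7000] v=[0.0000]
Step 1: x=[9.0520] v=[-3.2400]
Step 2: x=[7.9115] v=[-5.7024]
Step 3: x=[6.5523] v=[-6.7962]
Step 4: x=[5.3005] v=[-6.2590]
Step 5: x=[4.4566] v=[-4.2196]
Step 6: x=[4.2231] v=[-1.1675]
Step 7: x=[4.6561] v=[2.1648]
First v>=0 after going negative at step 7, time=1.4000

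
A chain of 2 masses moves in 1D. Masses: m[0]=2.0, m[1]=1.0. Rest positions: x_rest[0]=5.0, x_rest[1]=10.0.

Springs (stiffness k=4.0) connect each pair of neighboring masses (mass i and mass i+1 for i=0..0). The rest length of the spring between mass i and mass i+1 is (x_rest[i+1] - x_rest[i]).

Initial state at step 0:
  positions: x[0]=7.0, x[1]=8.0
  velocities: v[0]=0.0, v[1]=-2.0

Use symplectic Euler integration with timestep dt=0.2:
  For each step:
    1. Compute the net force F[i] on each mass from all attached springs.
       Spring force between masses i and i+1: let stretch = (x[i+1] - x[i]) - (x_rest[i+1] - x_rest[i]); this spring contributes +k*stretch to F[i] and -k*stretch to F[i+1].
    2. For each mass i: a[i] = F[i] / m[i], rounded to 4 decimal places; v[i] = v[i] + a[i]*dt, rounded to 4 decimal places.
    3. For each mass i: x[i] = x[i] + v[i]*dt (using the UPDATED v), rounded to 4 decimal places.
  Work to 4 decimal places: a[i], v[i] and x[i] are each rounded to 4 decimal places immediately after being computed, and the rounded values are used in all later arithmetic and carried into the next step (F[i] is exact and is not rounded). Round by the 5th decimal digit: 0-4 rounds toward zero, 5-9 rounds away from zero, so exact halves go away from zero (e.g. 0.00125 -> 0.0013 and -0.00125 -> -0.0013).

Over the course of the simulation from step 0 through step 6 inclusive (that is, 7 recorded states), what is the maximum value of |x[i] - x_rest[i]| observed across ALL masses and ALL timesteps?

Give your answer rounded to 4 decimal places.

Answer: 2.5132

Derivation:
Step 0: x=[7.0000 8.0000] v=[0.0000 -2.0000]
Step 1: x=[6.6800 8.2400] v=[-1.6000 1.2000]
Step 2: x=[6.0848 9.0304] v=[-2.9760 3.9520]
Step 3: x=[5.3252 10.1495] v=[-3.7978 5.5955]
Step 4: x=[4.5516 11.2967] v=[-3.8681 5.7361]
Step 5: x=[3.9176 12.1647] v=[-3.1701 4.3400]
Step 6: x=[3.5433 12.5132] v=[-1.8713 1.7423]
Max displacement = 2.5132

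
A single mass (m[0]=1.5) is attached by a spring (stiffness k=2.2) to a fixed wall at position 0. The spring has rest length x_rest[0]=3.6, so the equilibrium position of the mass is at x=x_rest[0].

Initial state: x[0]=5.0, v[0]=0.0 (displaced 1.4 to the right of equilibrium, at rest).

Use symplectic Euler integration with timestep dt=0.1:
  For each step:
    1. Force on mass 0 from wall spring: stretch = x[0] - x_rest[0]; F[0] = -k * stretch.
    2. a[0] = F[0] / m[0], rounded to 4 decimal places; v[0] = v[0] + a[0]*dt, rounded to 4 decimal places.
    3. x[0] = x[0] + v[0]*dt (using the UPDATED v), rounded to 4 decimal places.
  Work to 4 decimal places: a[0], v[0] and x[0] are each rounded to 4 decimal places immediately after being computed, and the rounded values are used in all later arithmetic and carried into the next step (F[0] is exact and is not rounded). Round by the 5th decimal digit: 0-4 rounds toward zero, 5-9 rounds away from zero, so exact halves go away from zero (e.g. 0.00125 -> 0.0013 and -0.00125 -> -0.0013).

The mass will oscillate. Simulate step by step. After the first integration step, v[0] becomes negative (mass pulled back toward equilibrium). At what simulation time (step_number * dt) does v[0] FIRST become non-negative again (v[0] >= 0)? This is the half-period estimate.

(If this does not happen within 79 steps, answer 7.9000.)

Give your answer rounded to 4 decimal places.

Step 0: x=[5.0000] v=[0.0000]
Step 1: x=[4.9795] v=[-0.2053]
Step 2: x=[4.9387] v=[-0.4076]
Step 3: x=[4.8783] v=[-0.6039]
Step 4: x=[4.7992] v=[-0.7914]
Step 5: x=[4.7025] v=[-0.9673]
Step 6: x=[4.5896] v=[-1.1290]
Step 7: x=[4.4622] v=[-1.2741]
Step 8: x=[4.3221] v=[-1.4006]
Step 9: x=[4.1715] v=[-1.5065]
Step 10: x=[4.0125] v=[-1.5903]
Step 11: x=[3.8474] v=[-1.6508]
Step 12: x=[3.6787] v=[-1.6871]
Step 13: x=[3.5088] v=[-1.6986]
Step 14: x=[3.3403] v=[-1.6852]
Step 15: x=[3.1756] v=[-1.6471]
Step 16: x=[3.0171] v=[-1.5849]
Step 17: x=[2.8672] v=[-1.4994]
Step 18: x=[2.7280] v=[-1.3919]
Step 19: x=[2.6016] v=[-1.2640]
Step 20: x=[2.4898] v=[-1.1176]
Step 21: x=[2.3943] v=[-0.9548]
Step 22: x=[2.3165] v=[-0.7780]
Step 23: x=[2.2575] v=[-0.5898]
Step 24: x=[2.2182] v=[-0.3929]
Step 25: x=[2.1992] v=[-0.1902]
Step 26: x=[2.2007] v=[0.0153]
First v>=0 after going negative at step 26, time=2.6000

Answer: 2.6000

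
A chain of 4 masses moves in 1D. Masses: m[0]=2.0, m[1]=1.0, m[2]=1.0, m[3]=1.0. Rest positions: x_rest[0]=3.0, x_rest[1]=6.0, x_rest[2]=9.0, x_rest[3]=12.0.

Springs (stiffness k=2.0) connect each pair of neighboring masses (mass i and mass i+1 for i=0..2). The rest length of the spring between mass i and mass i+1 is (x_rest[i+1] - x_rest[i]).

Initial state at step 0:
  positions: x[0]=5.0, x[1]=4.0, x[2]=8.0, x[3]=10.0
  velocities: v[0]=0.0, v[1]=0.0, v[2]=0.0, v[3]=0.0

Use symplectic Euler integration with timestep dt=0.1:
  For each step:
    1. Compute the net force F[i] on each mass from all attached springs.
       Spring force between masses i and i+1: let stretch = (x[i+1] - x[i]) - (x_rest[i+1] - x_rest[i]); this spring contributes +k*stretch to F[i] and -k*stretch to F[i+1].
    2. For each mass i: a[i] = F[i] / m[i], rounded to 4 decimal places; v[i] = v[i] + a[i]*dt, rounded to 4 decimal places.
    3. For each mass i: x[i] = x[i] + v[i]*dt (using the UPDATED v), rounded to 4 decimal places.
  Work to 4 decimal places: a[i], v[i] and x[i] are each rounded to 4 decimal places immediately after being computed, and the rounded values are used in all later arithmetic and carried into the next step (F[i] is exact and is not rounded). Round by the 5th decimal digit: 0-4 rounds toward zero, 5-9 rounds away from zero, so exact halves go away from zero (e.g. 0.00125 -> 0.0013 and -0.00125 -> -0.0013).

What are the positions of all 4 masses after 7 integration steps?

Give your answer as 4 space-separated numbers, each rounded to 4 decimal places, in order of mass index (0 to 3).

Step 0: x=[5.0000 4.0000 8.0000 10.0000] v=[0.0000 0.0000 0.0000 0.0000]
Step 1: x=[4.9600 4.1000 7.9600 10.0200] v=[-0.4000 1.0000 -0.4000 0.2000]
Step 2: x=[4.8814 4.2944 7.8840 10.0588] v=[-0.7860 1.9440 -0.7600 0.3880]
Step 3: x=[4.7669 4.5723 7.7797 10.1141] v=[-1.1447 2.7793 -1.0430 0.5530]
Step 4: x=[4.6205 4.9183 7.6579 10.1827] v=[-1.4642 3.4597 -1.2176 0.6861]
Step 5: x=[4.4471 5.3131 7.5318 10.2608] v=[-1.7344 3.9481 -1.2606 0.7811]
Step 6: x=[4.2523 5.7350 7.4160 10.3443] v=[-1.9478 4.2186 -1.1585 0.8353]
Step 7: x=[4.0424 6.1608 7.3251 10.4293] v=[-2.0995 4.2583 -0.9090 0.8496]

Answer: 4.0424 6.1608 7.3251 10.4293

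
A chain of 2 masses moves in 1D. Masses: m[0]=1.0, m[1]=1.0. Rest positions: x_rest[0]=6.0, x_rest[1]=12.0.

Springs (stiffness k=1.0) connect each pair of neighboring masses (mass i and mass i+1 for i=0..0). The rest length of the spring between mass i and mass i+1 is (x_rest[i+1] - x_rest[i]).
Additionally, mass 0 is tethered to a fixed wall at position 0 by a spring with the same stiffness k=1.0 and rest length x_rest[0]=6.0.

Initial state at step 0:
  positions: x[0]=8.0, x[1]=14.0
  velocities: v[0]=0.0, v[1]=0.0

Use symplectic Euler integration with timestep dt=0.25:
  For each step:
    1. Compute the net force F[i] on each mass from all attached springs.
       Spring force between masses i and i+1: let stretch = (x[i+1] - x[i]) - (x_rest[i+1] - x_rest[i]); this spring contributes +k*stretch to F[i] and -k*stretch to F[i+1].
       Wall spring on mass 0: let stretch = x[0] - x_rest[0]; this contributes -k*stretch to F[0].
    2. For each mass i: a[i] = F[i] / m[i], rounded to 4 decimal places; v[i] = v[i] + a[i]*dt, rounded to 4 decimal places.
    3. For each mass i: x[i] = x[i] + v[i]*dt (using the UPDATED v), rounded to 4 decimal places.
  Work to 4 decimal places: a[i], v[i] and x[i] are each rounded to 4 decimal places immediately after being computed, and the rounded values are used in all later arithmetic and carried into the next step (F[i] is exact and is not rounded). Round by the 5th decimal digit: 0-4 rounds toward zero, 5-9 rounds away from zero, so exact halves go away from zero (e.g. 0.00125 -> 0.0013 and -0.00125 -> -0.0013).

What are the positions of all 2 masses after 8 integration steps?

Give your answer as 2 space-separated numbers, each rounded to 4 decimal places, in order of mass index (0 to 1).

Answer: 5.8320 12.9261

Derivation:
Step 0: x=[8.0000 14.0000] v=[0.0000 0.0000]
Step 1: x=[7.8750 14.0000] v=[-0.5000 0.0000]
Step 2: x=[7.6406 13.9922] v=[-0.9375 -0.0313]
Step 3: x=[7.3257 13.9624] v=[-1.2598 -0.1192]
Step 4: x=[6.9677 13.8928] v=[-1.4321 -0.2784]
Step 5: x=[6.6070 13.7654] v=[-1.4428 -0.5097]
Step 6: x=[6.2808 13.5656] v=[-1.3050 -0.7993]
Step 7: x=[6.0173 13.2855] v=[-1.0540 -1.1205]
Step 8: x=[5.8320 12.9261] v=[-0.7413 -1.4376]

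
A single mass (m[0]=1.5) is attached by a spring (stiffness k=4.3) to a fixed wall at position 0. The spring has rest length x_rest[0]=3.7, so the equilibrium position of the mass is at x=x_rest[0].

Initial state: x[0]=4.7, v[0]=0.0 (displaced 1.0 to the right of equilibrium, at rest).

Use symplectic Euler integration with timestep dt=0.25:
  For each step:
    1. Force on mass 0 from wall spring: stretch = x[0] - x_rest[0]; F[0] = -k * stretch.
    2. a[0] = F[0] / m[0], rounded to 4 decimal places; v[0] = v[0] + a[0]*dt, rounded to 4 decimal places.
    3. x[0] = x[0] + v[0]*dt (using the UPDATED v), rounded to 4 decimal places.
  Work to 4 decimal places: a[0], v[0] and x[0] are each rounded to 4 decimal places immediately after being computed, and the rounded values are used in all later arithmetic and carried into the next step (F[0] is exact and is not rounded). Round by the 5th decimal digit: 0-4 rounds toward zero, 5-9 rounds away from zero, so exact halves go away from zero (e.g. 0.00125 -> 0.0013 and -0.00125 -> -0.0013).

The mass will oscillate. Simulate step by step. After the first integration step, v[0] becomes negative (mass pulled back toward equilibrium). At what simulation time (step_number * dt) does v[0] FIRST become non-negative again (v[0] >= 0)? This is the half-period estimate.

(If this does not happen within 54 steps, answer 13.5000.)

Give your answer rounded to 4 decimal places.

Answer: 2.0000

Derivation:
Step 0: x=[4.7000] v=[0.0000]
Step 1: x=[4.5208] v=[-0.7167]
Step 2: x=[4.1946] v=[-1.3050]
Step 3: x=[3.7797] v=[-1.6595]
Step 4: x=[3.3506] v=[-1.7166]
Step 5: x=[2.9841] v=[-1.4662]
Step 6: x=[2.7458] v=[-0.9532]
Step 7: x=[2.6785] v=[-0.2694]
Step 8: x=[2.7942] v=[0.4627]
First v>=0 after going negative at step 8, time=2.0000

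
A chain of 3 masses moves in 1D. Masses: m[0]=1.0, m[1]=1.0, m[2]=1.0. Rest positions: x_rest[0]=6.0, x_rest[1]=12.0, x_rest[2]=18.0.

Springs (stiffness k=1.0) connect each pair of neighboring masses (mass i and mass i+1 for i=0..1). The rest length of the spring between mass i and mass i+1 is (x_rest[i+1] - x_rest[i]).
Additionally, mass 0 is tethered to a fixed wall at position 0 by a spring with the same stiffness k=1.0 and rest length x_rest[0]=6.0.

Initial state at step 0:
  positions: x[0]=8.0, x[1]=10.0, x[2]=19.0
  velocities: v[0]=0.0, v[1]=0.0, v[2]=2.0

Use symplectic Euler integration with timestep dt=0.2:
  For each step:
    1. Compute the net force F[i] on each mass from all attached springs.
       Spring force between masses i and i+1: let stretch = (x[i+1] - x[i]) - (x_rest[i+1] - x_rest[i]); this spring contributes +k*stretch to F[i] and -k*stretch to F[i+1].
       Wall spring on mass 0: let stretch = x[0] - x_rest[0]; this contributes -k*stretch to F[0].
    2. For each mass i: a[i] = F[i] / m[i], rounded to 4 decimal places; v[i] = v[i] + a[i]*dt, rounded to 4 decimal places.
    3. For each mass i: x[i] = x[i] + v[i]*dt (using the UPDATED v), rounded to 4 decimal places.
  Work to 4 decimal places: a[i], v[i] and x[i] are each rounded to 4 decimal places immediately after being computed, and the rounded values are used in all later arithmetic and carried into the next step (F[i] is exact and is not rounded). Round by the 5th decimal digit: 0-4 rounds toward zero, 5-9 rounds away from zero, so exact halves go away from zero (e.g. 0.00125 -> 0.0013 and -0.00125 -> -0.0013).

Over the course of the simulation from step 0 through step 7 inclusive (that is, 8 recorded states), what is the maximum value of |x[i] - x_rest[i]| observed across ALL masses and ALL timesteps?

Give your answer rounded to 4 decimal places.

Answer: 2.7936

Derivation:
Step 0: x=[8.0000 10.0000 19.0000] v=[0.0000 0.0000 2.0000]
Step 1: x=[7.7600 10.2800 19.2800] v=[-1.2000 1.4000 1.4000]
Step 2: x=[7.3104 10.8192 19.4400] v=[-2.2480 2.6960 0.8000]
Step 3: x=[6.7087 11.5629 19.4952] v=[-3.0083 3.7184 0.2758]
Step 4: x=[6.0329 12.4297 19.4731] v=[-3.3792 4.3340 -0.1107]
Step 5: x=[5.3716 13.3224 19.4092] v=[-3.3064 4.4633 -0.3194]
Step 6: x=[4.8135 14.1405 19.3418] v=[-2.7906 4.0905 -0.3368]
Step 7: x=[4.4359 14.7936 19.3064] v=[-1.8879 3.2654 -0.1771]
Max displacement = 2.7936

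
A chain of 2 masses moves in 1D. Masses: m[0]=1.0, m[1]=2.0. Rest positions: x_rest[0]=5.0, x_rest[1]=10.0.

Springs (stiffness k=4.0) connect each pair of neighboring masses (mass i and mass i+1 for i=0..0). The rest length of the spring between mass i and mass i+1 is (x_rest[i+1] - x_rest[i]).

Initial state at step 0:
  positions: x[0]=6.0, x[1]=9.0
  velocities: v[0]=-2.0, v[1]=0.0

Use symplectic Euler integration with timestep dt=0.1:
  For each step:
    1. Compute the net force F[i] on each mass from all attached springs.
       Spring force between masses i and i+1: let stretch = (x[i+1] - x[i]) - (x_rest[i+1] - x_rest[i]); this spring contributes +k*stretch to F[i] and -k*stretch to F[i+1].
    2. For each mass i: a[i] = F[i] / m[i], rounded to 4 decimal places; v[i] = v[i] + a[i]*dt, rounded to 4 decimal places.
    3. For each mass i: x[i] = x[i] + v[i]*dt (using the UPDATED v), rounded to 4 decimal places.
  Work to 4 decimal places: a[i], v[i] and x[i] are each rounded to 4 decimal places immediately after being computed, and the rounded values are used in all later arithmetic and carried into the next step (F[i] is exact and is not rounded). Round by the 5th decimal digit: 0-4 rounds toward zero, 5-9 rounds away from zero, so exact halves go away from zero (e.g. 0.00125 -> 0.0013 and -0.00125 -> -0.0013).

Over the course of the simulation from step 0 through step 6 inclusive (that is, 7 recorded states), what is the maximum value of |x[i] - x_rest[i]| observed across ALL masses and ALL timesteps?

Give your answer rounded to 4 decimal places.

Step 0: x=[6.0000 9.0000] v=[-2.0000 0.0000]
Step 1: x=[5.7200 9.0400] v=[-2.8000 0.4000]
Step 2: x=[5.3728 9.1136] v=[-3.4720 0.7360]
Step 3: x=[4.9752 9.2124] v=[-3.9757 0.9878]
Step 4: x=[4.5471 9.3264] v=[-4.2808 1.1404]
Step 5: x=[4.1102 9.4449] v=[-4.3691 1.1845]
Step 6: x=[3.6867 9.5567] v=[-4.2352 1.1176]
Max displacement = 1.3133

Answer: 1.3133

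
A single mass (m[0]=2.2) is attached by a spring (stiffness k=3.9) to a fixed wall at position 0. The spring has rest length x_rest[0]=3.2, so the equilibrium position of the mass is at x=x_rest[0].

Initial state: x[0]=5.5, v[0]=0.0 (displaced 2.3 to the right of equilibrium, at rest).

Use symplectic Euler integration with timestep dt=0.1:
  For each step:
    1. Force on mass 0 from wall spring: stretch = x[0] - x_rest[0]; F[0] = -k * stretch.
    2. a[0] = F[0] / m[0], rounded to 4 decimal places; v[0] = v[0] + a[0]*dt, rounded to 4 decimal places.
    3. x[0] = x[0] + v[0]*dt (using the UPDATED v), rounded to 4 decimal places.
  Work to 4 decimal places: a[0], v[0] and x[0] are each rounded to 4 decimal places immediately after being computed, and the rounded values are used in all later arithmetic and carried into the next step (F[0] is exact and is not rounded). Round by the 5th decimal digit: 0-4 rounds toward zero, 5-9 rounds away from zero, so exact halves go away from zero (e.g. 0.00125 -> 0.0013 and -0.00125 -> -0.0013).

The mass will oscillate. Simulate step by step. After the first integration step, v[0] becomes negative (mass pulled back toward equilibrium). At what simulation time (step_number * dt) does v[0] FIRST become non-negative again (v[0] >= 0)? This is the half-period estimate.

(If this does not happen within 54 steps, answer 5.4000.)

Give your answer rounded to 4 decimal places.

Step 0: x=[5.5000] v=[0.0000]
Step 1: x=[5.4592] v=[-0.4077]
Step 2: x=[5.3784] v=[-0.8082]
Step 3: x=[5.2590] v=[-1.1944]
Step 4: x=[5.1031] v=[-1.5594]
Step 5: x=[4.9134] v=[-1.8968]
Step 6: x=[4.6934] v=[-2.2005]
Step 7: x=[4.4469] v=[-2.4652]
Step 8: x=[4.1783] v=[-2.6862]
Step 9: x=[3.8923] v=[-2.8596]
Step 10: x=[3.5941] v=[-2.9823]
Step 11: x=[3.2889] v=[-3.0522]
Step 12: x=[2.9821] v=[-3.0680]
Step 13: x=[2.6792] v=[-3.0294]
Step 14: x=[2.3855] v=[-2.9371]
Step 15: x=[2.1062] v=[-2.7927]
Step 16: x=[1.8463] v=[-2.5988]
Step 17: x=[1.6104] v=[-2.3588]
Step 18: x=[1.4027] v=[-2.0770]
Step 19: x=[1.2269] v=[-1.7584]
Step 20: x=[1.0860] v=[-1.4086]
Step 21: x=[0.9826] v=[-1.0339]
Step 22: x=[0.9185] v=[-0.6408]
Step 23: x=[0.8949] v=[-0.2364]
Step 24: x=[0.9121] v=[0.1722]
First v>=0 after going negative at step 24, time=2.4000

Answer: 2.4000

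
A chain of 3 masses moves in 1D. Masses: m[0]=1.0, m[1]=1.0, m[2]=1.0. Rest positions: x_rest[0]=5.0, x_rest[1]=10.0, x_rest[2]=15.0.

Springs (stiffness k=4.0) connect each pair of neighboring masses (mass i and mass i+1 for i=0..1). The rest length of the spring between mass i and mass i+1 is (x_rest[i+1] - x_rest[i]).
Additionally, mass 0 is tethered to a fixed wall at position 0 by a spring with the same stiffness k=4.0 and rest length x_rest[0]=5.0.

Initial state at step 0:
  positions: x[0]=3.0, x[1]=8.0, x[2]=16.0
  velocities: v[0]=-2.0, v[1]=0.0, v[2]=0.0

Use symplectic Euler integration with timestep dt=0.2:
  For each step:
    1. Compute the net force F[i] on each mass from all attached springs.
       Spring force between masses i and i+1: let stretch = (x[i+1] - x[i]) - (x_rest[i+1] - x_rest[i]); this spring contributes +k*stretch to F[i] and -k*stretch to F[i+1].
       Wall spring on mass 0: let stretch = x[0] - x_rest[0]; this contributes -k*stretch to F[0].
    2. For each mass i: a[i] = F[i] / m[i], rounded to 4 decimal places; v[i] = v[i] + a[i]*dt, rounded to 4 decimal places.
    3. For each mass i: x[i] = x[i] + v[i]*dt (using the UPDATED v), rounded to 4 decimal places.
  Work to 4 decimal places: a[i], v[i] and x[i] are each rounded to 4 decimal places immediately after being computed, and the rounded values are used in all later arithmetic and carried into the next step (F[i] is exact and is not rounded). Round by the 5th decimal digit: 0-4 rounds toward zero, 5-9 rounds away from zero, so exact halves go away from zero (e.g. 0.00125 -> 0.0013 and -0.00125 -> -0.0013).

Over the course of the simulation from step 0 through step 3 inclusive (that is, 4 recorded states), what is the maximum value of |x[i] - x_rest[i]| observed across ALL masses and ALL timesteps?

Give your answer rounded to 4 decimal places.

Answer: 2.0800

Derivation:
Step 0: x=[3.0000 8.0000 16.0000] v=[-2.0000 0.0000 0.0000]
Step 1: x=[2.9200 8.4800 15.5200] v=[-0.4000 2.4000 -2.4000]
Step 2: x=[3.2624 9.1968 14.7136] v=[1.7120 3.5840 -4.0320]
Step 3: x=[4.0323 9.8468 13.8245] v=[3.8496 3.2499 -4.4454]
Max displacement = 2.0800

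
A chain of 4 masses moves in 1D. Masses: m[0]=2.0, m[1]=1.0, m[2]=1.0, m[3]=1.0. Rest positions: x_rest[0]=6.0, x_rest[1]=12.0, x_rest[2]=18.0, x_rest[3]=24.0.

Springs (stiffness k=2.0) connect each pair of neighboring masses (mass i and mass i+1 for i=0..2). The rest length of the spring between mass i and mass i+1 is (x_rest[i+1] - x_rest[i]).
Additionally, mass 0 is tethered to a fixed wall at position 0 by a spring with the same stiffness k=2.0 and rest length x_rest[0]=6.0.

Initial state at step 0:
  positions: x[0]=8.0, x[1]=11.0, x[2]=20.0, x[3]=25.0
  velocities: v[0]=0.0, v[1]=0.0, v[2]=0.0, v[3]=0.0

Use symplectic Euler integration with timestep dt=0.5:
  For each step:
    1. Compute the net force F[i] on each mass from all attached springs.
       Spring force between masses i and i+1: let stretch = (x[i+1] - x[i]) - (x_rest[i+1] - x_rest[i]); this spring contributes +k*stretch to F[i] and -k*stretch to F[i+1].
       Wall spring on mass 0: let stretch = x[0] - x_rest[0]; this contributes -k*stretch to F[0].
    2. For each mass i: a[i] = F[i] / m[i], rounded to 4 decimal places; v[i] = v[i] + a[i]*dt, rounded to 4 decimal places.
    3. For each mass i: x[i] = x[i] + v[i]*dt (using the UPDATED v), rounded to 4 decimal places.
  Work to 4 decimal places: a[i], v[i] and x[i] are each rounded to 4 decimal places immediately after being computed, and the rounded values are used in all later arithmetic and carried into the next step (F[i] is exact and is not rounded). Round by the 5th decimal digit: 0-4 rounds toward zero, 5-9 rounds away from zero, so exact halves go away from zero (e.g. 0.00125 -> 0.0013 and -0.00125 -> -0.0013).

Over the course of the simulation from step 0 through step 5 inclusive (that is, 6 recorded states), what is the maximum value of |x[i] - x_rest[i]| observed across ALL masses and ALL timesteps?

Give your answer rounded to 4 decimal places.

Step 0: x=[8.0000 11.0000 20.0000 25.0000] v=[0.0000 0.0000 0.0000 0.0000]
Step 1: x=[6.7500 14.0000 18.0000 25.5000] v=[-2.5000 6.0000 -4.0000 1.0000]
Step 2: x=[5.6250 15.3750 17.7500 25.2500] v=[-2.2500 2.7500 -0.5000 -0.5000]
Step 3: x=[5.5313 13.0625 20.0625 24.2500] v=[-0.1875 -4.6250 4.6250 -2.0000]
Step 4: x=[5.9376 10.4844 20.9688 24.1563] v=[0.8125 -5.1562 1.8125 -0.1875]
Step 5: x=[5.9962 10.8751 18.2266 25.4688] v=[0.1171 0.7814 -5.4844 2.6250]
Max displacement = 3.3750

Answer: 3.3750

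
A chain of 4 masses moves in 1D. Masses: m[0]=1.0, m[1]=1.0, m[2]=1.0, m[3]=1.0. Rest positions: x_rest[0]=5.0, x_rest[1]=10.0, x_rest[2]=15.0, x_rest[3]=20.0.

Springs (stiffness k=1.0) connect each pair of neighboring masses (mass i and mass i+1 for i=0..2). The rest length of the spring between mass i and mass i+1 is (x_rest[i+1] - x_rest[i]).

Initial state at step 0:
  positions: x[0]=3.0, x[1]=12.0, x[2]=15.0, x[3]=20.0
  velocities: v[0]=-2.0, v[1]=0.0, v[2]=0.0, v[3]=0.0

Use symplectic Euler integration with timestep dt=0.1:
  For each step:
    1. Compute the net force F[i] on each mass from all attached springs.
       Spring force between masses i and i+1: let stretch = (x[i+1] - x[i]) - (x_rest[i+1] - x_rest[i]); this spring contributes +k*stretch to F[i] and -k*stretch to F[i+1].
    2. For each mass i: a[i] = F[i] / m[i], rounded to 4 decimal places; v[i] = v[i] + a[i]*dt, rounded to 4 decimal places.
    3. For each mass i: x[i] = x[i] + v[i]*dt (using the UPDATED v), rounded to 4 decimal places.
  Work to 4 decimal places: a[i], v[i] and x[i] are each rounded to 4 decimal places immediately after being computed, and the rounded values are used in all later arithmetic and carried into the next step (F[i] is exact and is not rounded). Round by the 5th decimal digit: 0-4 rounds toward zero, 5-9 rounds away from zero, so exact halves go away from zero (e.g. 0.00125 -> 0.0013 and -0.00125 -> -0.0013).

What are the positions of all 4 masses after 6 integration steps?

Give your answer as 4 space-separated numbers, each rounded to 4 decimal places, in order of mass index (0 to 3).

Answer: 2.6402 10.7947 15.3521 20.0130

Derivation:
Step 0: x=[3.0000 12.0000 15.0000 20.0000] v=[-2.0000 0.0000 0.0000 0.0000]
Step 1: x=[2.8400 11.9400 15.0200 20.0000] v=[-1.6000 -0.6000 0.2000 0.0000]
Step 2: x=[2.7210 11.8198 15.0590 20.0002] v=[-1.1900 -1.2020 0.3900 0.0020]
Step 3: x=[2.6430 11.6410 15.1150 20.0010] v=[-0.7801 -1.7880 0.5602 0.0079]
Step 4: x=[2.6050 11.4070 15.1851 20.0029] v=[-0.3803 -2.3404 0.7014 0.0193]
Step 5: x=[2.6050 11.1227 15.2656 20.0067] v=[-0.0001 -2.8428 0.8054 0.0375]
Step 6: x=[2.6402 10.7947 15.3521 20.0130] v=[0.3517 -3.2803 0.8652 0.0634]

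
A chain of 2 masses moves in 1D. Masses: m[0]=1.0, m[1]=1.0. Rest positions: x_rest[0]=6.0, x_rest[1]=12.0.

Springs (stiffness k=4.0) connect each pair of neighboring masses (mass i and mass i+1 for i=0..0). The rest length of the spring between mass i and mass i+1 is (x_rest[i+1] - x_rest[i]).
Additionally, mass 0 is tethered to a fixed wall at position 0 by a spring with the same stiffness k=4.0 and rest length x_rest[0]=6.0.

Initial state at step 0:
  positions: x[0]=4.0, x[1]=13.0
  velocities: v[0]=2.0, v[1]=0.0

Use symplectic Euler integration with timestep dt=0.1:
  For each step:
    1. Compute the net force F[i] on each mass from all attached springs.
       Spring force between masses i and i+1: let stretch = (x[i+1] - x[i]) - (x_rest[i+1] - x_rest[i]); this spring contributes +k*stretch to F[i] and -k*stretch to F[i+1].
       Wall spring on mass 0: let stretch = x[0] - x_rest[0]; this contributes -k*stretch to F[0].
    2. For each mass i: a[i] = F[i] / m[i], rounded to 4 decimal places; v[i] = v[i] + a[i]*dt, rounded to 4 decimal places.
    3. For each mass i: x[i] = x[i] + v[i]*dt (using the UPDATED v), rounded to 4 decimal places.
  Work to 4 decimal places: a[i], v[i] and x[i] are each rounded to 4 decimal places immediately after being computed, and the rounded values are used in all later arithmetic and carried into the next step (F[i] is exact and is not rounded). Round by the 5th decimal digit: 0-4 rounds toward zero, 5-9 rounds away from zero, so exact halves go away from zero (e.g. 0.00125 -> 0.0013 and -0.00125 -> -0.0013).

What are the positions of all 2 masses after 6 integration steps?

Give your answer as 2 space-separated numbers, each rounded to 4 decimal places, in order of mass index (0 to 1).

Step 0: x=[4.0000 13.0000] v=[2.0000 0.0000]
Step 1: x=[4.4000 12.8800] v=[4.0000 -1.2000]
Step 2: x=[4.9632 12.6608] v=[5.6320 -2.1920]
Step 3: x=[5.6358 12.3737] v=[6.7258 -2.8710]
Step 4: x=[6.3525 12.0571] v=[7.1666 -3.1662]
Step 5: x=[7.0432 11.7523] v=[6.9074 -3.0480]
Step 6: x=[7.6406 11.4991] v=[5.9738 -2.5316]

Answer: 7.6406 11.4991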